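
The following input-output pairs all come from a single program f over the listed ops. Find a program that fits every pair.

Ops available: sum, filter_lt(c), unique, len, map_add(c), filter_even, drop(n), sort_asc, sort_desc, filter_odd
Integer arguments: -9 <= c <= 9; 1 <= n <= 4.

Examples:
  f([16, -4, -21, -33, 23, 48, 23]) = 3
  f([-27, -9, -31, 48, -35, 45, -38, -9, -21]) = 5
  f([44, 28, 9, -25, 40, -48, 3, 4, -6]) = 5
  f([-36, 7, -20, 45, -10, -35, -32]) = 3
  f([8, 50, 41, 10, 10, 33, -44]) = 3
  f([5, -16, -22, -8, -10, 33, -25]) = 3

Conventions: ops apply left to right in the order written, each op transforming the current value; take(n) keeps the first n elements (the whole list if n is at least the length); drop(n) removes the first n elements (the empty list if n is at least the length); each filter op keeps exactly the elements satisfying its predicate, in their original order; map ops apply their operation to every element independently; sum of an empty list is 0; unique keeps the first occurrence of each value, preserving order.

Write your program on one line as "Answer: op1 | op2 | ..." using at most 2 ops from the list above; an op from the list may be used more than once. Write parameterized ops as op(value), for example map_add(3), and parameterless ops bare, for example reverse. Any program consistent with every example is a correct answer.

drop(4) | len

Check, running the answer program on each example:
  [16, -4, -21, -33, 23, 48, 23] -> [23, 48, 23] -> 3
  [-27, -9, -31, 48, -35, 45, -38, -9, -21] -> [-35, 45, -38, -9, -21] -> 5
  [44, 28, 9, -25, 40, -48, 3, 4, -6] -> [40, -48, 3, 4, -6] -> 5
  [-36, 7, -20, 45, -10, -35, -32] -> [-10, -35, -32] -> 3
  [8, 50, 41, 10, 10, 33, -44] -> [10, 33, -44] -> 3
  [5, -16, -22, -8, -10, 33, -25] -> [-10, 33, -25] -> 3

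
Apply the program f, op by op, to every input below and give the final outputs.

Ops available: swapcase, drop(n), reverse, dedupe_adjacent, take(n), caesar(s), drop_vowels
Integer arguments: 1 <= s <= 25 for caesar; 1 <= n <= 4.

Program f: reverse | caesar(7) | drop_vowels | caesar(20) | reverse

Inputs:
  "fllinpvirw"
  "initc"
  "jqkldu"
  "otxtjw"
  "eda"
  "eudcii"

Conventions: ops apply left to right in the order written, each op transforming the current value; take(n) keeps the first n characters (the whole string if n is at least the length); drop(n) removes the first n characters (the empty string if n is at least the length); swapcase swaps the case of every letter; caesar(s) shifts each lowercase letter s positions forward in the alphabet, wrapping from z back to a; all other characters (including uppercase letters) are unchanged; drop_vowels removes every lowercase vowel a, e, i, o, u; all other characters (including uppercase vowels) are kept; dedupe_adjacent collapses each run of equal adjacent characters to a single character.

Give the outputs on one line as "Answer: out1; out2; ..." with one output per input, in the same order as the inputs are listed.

"gmmjqwjsx"; "jjd"; "krlmev"; "pkx"; "feb"; "fvedjj"

Execution, op by op:
  "fllinpvirw" -> "wrivpnillf" -> "dypcwupssm" -> "dypcwpssm" -> "xsjwqjmmg" -> "gmmjqwjsx"
  "initc" -> "ctini" -> "japup" -> "jpp" -> "djj" -> "jjd"
  "jqkldu" -> "udlkqj" -> "bksrxq" -> "bksrxq" -> "vemlrk" -> "krlmev"
  "otxtjw" -> "wjtxto" -> "dqaeav" -> "dqv" -> "xkp" -> "pkx"
  "eda" -> "ade" -> "hkl" -> "hkl" -> "bef" -> "feb"
  "eudcii" -> "iicdue" -> "ppjkbl" -> "ppjkbl" -> "jjdevf" -> "fvedjj"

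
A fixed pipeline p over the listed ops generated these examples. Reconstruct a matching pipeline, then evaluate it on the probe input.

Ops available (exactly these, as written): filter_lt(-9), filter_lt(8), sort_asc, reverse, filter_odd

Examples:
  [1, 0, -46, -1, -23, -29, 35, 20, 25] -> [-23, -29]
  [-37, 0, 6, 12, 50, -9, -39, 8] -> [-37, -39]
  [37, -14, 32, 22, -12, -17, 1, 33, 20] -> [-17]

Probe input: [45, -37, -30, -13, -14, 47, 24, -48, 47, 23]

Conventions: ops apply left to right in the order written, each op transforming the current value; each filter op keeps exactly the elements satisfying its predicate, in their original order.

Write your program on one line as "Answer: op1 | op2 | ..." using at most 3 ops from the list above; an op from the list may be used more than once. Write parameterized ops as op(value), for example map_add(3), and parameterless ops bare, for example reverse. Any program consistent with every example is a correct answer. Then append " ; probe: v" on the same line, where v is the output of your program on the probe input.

filter_odd | filter_lt(-9) ; probe: [-37, -13]

Check, running the answer program on each example:
  [1, 0, -46, -1, -23, -29, 35, 20, 25] -> [1, -1, -23, -29, 35, 25] -> [-23, -29]
  [-37, 0, 6, 12, 50, -9, -39, 8] -> [-37, -9, -39] -> [-37, -39]
  [37, -14, 32, 22, -12, -17, 1, 33, 20] -> [37, -17, 1, 33] -> [-17]
  probe: [45, -37, -30, -13, -14, 47, 24, -48, 47, 23] -> [45, -37, -13, 47, 47, 23] -> [-37, -13]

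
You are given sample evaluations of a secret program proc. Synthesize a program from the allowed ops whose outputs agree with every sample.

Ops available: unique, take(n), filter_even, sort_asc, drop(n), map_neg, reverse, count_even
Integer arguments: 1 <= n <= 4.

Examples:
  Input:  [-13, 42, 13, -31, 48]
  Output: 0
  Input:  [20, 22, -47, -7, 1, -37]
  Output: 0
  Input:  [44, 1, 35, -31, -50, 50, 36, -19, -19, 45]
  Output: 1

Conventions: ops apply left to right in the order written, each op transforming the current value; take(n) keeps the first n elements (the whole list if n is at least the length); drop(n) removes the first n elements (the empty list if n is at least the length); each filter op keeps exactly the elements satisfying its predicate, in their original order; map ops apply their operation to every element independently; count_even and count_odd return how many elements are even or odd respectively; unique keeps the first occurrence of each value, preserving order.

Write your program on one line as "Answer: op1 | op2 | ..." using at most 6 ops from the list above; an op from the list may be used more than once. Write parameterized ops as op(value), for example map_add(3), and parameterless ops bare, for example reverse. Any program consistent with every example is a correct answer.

unique | drop(2) | drop(3) | reverse | take(3) | count_even

Check, running the answer program on each example:
  [-13, 42, 13, -31, 48] -> [-13, 42, 13, -31, 48] -> [13, -31, 48] -> [] -> [] -> [] -> 0
  [20, 22, -47, -7, 1, -37] -> [20, 22, -47, -7, 1, -37] -> [-47, -7, 1, -37] -> [-37] -> [-37] -> [-37] -> 0
  [44, 1, 35, -31, -50, 50, 36, -19, -19, 45] -> [44, 1, 35, -31, -50, 50, 36, -19, 45] -> [35, -31, -50, 50, 36, -19, 45] -> [50, 36, -19, 45] -> [45, -19, 36, 50] -> [45, -19, 36] -> 1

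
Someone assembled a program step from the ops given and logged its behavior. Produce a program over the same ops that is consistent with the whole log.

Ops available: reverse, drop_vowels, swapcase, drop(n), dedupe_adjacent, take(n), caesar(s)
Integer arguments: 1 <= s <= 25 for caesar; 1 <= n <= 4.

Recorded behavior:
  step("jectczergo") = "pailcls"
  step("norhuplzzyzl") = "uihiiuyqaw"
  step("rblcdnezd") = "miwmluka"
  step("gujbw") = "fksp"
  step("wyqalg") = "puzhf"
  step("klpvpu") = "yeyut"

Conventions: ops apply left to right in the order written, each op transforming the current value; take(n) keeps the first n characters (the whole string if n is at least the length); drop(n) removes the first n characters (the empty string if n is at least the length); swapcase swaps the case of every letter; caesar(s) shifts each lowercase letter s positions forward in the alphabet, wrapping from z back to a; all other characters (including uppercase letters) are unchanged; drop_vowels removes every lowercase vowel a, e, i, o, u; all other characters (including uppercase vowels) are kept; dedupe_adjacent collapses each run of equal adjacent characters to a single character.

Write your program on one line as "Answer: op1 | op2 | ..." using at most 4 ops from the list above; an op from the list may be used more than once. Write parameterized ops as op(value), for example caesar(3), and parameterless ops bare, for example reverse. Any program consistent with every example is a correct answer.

drop_vowels | caesar(9) | reverse

Check, running the answer program on each example:
  "jectczergo" -> "jctczrg" -> "slcliap" -> "pailcls"
  "norhuplzzyzl" -> "nrhplzzyzl" -> "waqyuiihiu" -> "uihiiuyqaw"
  "rblcdnezd" -> "rblcdnzd" -> "akulmwim" -> "miwmluka"
  "gujbw" -> "gjbw" -> "pskf" -> "fksp"
  "wyqalg" -> "wyqlg" -> "fhzup" -> "puzhf"
  "klpvpu" -> "klpvp" -> "tuyey" -> "yeyut"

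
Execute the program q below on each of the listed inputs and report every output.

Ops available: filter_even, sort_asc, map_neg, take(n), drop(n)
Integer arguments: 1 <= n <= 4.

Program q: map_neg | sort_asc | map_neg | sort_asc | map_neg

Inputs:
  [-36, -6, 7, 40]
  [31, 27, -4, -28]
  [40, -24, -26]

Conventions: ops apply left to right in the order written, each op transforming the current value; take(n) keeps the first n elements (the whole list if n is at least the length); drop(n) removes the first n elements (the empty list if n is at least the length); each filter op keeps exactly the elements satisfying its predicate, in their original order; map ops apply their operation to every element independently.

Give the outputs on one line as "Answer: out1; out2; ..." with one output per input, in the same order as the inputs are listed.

Execution, op by op:
  [-36, -6, 7, 40] -> [36, 6, -7, -40] -> [-40, -7, 6, 36] -> [40, 7, -6, -36] -> [-36, -6, 7, 40] -> [36, 6, -7, -40]
  [31, 27, -4, -28] -> [-31, -27, 4, 28] -> [-31, -27, 4, 28] -> [31, 27, -4, -28] -> [-28, -4, 27, 31] -> [28, 4, -27, -31]
  [40, -24, -26] -> [-40, 24, 26] -> [-40, 24, 26] -> [40, -24, -26] -> [-26, -24, 40] -> [26, 24, -40]

[36, 6, -7, -40]; [28, 4, -27, -31]; [26, 24, -40]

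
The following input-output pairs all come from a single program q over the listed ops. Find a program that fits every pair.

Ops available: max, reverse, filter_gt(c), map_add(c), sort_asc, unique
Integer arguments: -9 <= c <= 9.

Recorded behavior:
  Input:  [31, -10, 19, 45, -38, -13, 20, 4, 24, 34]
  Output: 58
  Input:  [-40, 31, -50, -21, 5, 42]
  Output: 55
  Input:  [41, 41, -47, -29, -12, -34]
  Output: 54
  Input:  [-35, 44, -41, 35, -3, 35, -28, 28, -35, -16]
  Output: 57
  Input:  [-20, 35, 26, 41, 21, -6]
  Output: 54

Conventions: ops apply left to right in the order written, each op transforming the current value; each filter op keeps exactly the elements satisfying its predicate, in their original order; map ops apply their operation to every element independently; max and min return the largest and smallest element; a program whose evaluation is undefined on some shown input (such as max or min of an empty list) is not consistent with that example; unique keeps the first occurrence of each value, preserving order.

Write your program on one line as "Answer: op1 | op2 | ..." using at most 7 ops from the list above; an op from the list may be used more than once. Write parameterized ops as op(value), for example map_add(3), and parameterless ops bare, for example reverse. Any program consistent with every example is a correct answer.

unique | filter_gt(-2) | reverse | map_add(6) | map_add(7) | max

Check, running the answer program on each example:
  [31, -10, 19, 45, -38, -13, 20, 4, 24, 34] -> [31, -10, 19, 45, -38, -13, 20, 4, 24, 34] -> [31, 19, 45, 20, 4, 24, 34] -> [34, 24, 4, 20, 45, 19, 31] -> [40, 30, 10, 26, 51, 25, 37] -> [47, 37, 17, 33, 58, 32, 44] -> 58
  [-40, 31, -50, -21, 5, 42] -> [-40, 31, -50, -21, 5, 42] -> [31, 5, 42] -> [42, 5, 31] -> [48, 11, 37] -> [55, 18, 44] -> 55
  [41, 41, -47, -29, -12, -34] -> [41, -47, -29, -12, -34] -> [41] -> [41] -> [47] -> [54] -> 54
  [-35, 44, -41, 35, -3, 35, -28, 28, -35, -16] -> [-35, 44, -41, 35, -3, -28, 28, -16] -> [44, 35, 28] -> [28, 35, 44] -> [34, 41, 50] -> [41, 48, 57] -> 57
  [-20, 35, 26, 41, 21, -6] -> [-20, 35, 26, 41, 21, -6] -> [35, 26, 41, 21] -> [21, 41, 26, 35] -> [27, 47, 32, 41] -> [34, 54, 39, 48] -> 54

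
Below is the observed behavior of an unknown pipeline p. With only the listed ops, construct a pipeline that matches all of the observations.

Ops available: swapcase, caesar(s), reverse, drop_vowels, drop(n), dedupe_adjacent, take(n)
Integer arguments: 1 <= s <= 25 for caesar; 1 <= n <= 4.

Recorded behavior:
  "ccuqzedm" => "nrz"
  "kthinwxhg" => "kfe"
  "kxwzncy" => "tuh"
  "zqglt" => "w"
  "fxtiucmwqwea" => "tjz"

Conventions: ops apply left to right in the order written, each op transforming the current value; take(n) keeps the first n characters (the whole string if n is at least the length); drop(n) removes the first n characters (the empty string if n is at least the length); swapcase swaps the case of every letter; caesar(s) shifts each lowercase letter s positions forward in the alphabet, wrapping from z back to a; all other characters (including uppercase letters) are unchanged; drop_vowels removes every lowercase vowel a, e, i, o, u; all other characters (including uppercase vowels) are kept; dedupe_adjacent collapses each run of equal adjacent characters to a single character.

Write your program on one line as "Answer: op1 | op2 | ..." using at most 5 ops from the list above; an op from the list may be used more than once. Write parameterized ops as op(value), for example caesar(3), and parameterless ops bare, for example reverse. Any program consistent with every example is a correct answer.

reverse | drop(4) | caesar(23) | take(3)

Check, running the answer program on each example:
  "ccuqzedm" -> "mdezqucc" -> "qucc" -> "nrzz" -> "nrz"
  "kthinwxhg" -> "ghxwnihtk" -> "nihtk" -> "kfeqh" -> "kfe"
  "kxwzncy" -> "ycnzwxk" -> "wxk" -> "tuh" -> "tuh"
  "zqglt" -> "tlgqz" -> "z" -> "w" -> "w"
  "fxtiucmwqwea" -> "aewqwmcuitxf" -> "wmcuitxf" -> "tjzrfquc" -> "tjz"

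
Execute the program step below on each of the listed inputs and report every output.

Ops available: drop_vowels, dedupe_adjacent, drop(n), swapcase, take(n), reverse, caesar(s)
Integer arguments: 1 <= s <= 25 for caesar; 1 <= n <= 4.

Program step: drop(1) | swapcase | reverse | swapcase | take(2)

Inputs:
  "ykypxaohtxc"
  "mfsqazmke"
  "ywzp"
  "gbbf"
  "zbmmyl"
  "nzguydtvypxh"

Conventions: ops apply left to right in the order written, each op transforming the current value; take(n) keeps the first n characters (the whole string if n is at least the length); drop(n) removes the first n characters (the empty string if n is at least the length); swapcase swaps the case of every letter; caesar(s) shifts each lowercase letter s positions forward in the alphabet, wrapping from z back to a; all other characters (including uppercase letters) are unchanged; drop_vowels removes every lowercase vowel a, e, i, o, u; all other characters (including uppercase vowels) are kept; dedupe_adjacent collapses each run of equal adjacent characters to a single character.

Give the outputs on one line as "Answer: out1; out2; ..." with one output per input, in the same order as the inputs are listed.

"cx"; "ek"; "pz"; "fb"; "ly"; "hx"

Execution, op by op:
  "ykypxaohtxc" -> "kypxaohtxc" -> "KYPXAOHTXC" -> "CXTHOAXPYK" -> "cxthoaxpyk" -> "cx"
  "mfsqazmke" -> "fsqazmke" -> "FSQAZMKE" -> "EKMZAQSF" -> "ekmzaqsf" -> "ek"
  "ywzp" -> "wzp" -> "WZP" -> "PZW" -> "pzw" -> "pz"
  "gbbf" -> "bbf" -> "BBF" -> "FBB" -> "fbb" -> "fb"
  "zbmmyl" -> "bmmyl" -> "BMMYL" -> "LYMMB" -> "lymmb" -> "ly"
  "nzguydtvypxh" -> "zguydtvypxh" -> "ZGUYDTVYPXH" -> "HXPYVTDYUGZ" -> "hxpyvtdyugz" -> "hx"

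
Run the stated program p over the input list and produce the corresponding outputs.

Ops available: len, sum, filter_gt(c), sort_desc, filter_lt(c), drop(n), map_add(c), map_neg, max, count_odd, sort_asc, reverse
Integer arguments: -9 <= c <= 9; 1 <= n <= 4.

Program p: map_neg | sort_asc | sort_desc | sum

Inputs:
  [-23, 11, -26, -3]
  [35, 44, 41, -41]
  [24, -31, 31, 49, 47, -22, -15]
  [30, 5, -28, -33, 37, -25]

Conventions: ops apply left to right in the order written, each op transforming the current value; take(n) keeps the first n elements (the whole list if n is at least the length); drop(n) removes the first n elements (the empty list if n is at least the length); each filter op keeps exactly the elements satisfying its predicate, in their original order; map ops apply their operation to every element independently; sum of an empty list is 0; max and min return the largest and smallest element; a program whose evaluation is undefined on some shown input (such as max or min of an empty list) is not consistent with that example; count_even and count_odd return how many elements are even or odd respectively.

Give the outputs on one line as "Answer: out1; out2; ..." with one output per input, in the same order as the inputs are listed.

Execution, op by op:
  [-23, 11, -26, -3] -> [23, -11, 26, 3] -> [-11, 3, 23, 26] -> [26, 23, 3, -11] -> 41
  [35, 44, 41, -41] -> [-35, -44, -41, 41] -> [-44, -41, -35, 41] -> [41, -35, -41, -44] -> -79
  [24, -31, 31, 49, 47, -22, -15] -> [-24, 31, -31, -49, -47, 22, 15] -> [-49, -47, -31, -24, 15, 22, 31] -> [31, 22, 15, -24, -31, -47, -49] -> -83
  [30, 5, -28, -33, 37, -25] -> [-30, -5, 28, 33, -37, 25] -> [-37, -30, -5, 25, 28, 33] -> [33, 28, 25, -5, -30, -37] -> 14

41; -79; -83; 14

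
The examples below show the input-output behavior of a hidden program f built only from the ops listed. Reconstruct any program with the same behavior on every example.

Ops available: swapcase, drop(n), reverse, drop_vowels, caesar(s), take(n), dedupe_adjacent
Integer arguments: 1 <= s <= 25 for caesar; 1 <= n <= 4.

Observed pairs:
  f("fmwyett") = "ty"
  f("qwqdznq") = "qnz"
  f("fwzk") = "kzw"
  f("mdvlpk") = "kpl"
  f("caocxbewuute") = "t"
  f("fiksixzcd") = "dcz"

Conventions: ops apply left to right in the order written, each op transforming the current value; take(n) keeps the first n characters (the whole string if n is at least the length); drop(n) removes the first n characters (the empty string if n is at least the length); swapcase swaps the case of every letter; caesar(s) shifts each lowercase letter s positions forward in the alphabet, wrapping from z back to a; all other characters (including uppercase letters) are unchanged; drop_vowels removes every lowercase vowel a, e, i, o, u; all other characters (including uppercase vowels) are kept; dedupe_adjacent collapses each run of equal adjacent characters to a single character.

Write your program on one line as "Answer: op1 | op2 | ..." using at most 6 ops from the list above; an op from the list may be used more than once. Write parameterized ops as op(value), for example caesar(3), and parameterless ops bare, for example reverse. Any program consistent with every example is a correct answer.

swapcase | reverse | dedupe_adjacent | swapcase | take(3) | drop_vowels

Check, running the answer program on each example:
  "fmwyett" -> "FMWYETT" -> "TTEYWMF" -> "TEYWMF" -> "teywmf" -> "tey" -> "ty"
  "qwqdznq" -> "QWQDZNQ" -> "QNZDQWQ" -> "QNZDQWQ" -> "qnzdqwq" -> "qnz" -> "qnz"
  "fwzk" -> "FWZK" -> "KZWF" -> "KZWF" -> "kzwf" -> "kzw" -> "kzw"
  "mdvlpk" -> "MDVLPK" -> "KPLVDM" -> "KPLVDM" -> "kplvdm" -> "kpl" -> "kpl"
  "caocxbewuute" -> "CAOCXBEWUUTE" -> "ETUUWEBXCOAC" -> "ETUWEBXCOAC" -> "etuwebxcoac" -> "etu" -> "t"
  "fiksixzcd" -> "FIKSIXZCD" -> "DCZXISKIF" -> "DCZXISKIF" -> "dczxiskif" -> "dcz" -> "dcz"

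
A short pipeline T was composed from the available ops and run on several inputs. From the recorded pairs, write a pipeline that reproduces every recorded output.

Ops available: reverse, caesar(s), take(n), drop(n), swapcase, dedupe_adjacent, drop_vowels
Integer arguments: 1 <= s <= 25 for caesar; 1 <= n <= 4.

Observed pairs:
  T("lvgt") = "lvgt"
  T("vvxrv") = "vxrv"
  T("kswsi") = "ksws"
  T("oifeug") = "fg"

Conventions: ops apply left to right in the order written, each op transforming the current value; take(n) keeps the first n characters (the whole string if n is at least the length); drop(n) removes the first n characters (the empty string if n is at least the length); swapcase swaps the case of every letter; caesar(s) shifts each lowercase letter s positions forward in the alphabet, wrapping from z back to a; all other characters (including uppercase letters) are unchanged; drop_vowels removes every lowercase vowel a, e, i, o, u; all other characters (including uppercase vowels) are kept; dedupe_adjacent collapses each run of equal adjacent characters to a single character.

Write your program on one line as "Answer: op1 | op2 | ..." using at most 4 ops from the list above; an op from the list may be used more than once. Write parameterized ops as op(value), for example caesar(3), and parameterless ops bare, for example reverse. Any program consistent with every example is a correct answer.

dedupe_adjacent | reverse | drop_vowels | reverse

Check, running the answer program on each example:
  "lvgt" -> "lvgt" -> "tgvl" -> "tgvl" -> "lvgt"
  "vvxrv" -> "vxrv" -> "vrxv" -> "vrxv" -> "vxrv"
  "kswsi" -> "kswsi" -> "iswsk" -> "swsk" -> "ksws"
  "oifeug" -> "oifeug" -> "guefio" -> "gf" -> "fg"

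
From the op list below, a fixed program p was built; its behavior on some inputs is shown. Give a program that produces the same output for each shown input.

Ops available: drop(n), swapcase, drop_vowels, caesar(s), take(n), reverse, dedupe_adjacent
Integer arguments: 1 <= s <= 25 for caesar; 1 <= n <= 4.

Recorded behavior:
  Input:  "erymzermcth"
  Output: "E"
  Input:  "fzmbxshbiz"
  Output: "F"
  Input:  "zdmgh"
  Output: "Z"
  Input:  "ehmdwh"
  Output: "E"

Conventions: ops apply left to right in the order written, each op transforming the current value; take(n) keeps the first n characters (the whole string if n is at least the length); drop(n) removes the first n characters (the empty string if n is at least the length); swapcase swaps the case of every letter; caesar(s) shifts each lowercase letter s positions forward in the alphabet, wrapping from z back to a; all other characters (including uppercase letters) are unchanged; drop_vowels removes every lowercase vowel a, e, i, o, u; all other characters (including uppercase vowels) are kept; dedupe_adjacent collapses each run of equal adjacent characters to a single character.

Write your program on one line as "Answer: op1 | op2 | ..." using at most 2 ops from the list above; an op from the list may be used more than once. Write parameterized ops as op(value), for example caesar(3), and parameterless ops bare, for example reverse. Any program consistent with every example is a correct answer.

swapcase | take(1)

Check, running the answer program on each example:
  "erymzermcth" -> "ERYMZERMCTH" -> "E"
  "fzmbxshbiz" -> "FZMBXSHBIZ" -> "F"
  "zdmgh" -> "ZDMGH" -> "Z"
  "ehmdwh" -> "EHMDWH" -> "E"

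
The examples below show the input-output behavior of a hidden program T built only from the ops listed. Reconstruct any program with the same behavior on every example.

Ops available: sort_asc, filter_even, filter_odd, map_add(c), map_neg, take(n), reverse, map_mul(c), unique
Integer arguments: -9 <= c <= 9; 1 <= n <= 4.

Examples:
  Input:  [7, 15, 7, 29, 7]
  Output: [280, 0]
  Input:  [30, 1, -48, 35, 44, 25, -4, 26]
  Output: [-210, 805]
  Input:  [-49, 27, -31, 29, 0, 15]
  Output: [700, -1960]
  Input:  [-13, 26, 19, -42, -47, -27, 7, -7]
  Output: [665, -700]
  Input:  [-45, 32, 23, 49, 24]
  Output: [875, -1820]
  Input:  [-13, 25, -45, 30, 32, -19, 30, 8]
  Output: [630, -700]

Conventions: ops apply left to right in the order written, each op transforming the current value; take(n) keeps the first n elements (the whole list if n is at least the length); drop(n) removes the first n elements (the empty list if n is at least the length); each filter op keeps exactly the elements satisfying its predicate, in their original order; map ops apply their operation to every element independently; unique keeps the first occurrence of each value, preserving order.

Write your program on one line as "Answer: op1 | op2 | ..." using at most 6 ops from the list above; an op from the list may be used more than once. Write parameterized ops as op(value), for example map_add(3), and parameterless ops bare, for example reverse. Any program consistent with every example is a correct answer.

map_neg | map_add(7) | take(2) | map_mul(-7) | map_mul(5) | reverse

Check, running the answer program on each example:
  [7, 15, 7, 29, 7] -> [-7, -15, -7, -29, -7] -> [0, -8, 0, -22, 0] -> [0, -8] -> [0, 56] -> [0, 280] -> [280, 0]
  [30, 1, -48, 35, 44, 25, -4, 26] -> [-30, -1, 48, -35, -44, -25, 4, -26] -> [-23, 6, 55, -28, -37, -18, 11, -19] -> [-23, 6] -> [161, -42] -> [805, -210] -> [-210, 805]
  [-49, 27, -31, 29, 0, 15] -> [49, -27, 31, -29, 0, -15] -> [56, -20, 38, -22, 7, -8] -> [56, -20] -> [-392, 140] -> [-1960, 700] -> [700, -1960]
  [-13, 26, 19, -42, -47, -27, 7, -7] -> [13, -26, -19, 42, 47, 27, -7, 7] -> [20, -19, -12, 49, 54, 34, 0, 14] -> [20, -19] -> [-140, 133] -> [-700, 665] -> [665, -700]
  [-45, 32, 23, 49, 24] -> [45, -32, -23, -49, -24] -> [52, -25, -16, -42, -17] -> [52, -25] -> [-364, 175] -> [-1820, 875] -> [875, -1820]
  [-13, 25, -45, 30, 32, -19, 30, 8] -> [13, -25, 45, -30, -32, 19, -30, -8] -> [20, -18, 52, -23, -25, 26, -23, -1] -> [20, -18] -> [-140, 126] -> [-700, 630] -> [630, -700]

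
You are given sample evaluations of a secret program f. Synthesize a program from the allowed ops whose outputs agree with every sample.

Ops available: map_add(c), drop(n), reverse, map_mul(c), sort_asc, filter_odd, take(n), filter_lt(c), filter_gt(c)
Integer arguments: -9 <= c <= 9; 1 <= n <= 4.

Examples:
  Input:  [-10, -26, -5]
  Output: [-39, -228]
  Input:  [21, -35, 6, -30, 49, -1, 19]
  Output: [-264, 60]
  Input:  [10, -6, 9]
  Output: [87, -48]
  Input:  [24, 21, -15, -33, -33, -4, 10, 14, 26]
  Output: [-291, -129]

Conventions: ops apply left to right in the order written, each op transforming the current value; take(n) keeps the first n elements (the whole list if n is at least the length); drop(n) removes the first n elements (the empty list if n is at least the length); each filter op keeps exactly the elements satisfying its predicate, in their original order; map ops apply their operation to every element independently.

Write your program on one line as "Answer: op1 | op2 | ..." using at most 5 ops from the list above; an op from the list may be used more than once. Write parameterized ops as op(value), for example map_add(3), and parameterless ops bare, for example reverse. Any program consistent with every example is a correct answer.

map_mul(9) | take(4) | reverse | take(2) | map_add(6)

Check, running the answer program on each example:
  [-10, -26, -5] -> [-90, -234, -45] -> [-90, -234, -45] -> [-45, -234, -90] -> [-45, -234] -> [-39, -228]
  [21, -35, 6, -30, 49, -1, 19] -> [189, -315, 54, -270, 441, -9, 171] -> [189, -315, 54, -270] -> [-270, 54, -315, 189] -> [-270, 54] -> [-264, 60]
  [10, -6, 9] -> [90, -54, 81] -> [90, -54, 81] -> [81, -54, 90] -> [81, -54] -> [87, -48]
  [24, 21, -15, -33, -33, -4, 10, 14, 26] -> [216, 189, -135, -297, -297, -36, 90, 126, 234] -> [216, 189, -135, -297] -> [-297, -135, 189, 216] -> [-297, -135] -> [-291, -129]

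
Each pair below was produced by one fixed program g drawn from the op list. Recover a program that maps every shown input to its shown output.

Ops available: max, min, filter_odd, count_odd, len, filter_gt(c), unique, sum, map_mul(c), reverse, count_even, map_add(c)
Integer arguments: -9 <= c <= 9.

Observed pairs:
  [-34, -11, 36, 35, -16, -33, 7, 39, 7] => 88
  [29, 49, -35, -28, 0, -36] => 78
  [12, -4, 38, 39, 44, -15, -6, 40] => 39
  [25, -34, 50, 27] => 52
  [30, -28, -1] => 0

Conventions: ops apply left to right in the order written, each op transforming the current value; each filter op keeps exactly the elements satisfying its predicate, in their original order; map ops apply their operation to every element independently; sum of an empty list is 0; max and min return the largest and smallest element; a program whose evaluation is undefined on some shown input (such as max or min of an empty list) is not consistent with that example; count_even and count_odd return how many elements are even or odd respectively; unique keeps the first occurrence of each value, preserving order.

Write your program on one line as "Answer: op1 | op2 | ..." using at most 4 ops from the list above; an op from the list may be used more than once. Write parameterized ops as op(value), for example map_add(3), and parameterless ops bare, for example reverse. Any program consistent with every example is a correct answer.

filter_odd | filter_gt(2) | sum

Check, running the answer program on each example:
  [-34, -11, 36, 35, -16, -33, 7, 39, 7] -> [-11, 35, -33, 7, 39, 7] -> [35, 7, 39, 7] -> 88
  [29, 49, -35, -28, 0, -36] -> [29, 49, -35] -> [29, 49] -> 78
  [12, -4, 38, 39, 44, -15, -6, 40] -> [39, -15] -> [39] -> 39
  [25, -34, 50, 27] -> [25, 27] -> [25, 27] -> 52
  [30, -28, -1] -> [-1] -> [] -> 0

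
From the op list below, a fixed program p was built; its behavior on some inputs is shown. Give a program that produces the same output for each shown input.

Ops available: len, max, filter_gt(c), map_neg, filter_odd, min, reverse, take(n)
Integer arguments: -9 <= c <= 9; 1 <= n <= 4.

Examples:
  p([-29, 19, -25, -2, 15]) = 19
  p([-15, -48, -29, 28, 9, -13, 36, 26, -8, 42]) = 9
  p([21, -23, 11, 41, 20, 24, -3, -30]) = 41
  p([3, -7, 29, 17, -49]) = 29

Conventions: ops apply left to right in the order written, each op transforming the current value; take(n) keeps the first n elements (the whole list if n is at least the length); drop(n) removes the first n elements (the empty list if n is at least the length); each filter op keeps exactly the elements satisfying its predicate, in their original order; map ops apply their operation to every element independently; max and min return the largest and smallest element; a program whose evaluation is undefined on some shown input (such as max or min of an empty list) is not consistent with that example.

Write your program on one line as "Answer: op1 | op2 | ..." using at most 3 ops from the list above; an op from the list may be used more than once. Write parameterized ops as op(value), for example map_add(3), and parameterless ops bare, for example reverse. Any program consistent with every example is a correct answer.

filter_odd | take(4) | max

Check, running the answer program on each example:
  [-29, 19, -25, -2, 15] -> [-29, 19, -25, 15] -> [-29, 19, -25, 15] -> 19
  [-15, -48, -29, 28, 9, -13, 36, 26, -8, 42] -> [-15, -29, 9, -13] -> [-15, -29, 9, -13] -> 9
  [21, -23, 11, 41, 20, 24, -3, -30] -> [21, -23, 11, 41, -3] -> [21, -23, 11, 41] -> 41
  [3, -7, 29, 17, -49] -> [3, -7, 29, 17, -49] -> [3, -7, 29, 17] -> 29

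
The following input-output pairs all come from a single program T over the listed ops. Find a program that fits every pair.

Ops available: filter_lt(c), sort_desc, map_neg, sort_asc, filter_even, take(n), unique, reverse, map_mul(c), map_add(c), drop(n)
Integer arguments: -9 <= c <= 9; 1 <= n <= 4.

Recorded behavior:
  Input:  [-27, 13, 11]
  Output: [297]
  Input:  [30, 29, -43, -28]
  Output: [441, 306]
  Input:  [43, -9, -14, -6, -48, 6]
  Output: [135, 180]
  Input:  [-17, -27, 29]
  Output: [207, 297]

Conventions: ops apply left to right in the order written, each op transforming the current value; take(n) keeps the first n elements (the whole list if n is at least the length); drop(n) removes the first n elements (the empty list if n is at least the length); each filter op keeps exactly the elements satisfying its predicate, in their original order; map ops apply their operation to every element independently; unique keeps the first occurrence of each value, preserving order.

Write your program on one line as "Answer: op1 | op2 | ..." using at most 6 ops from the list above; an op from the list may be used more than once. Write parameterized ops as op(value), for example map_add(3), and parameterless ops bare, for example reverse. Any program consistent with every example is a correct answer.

filter_lt(2) | map_add(-6) | take(2) | map_mul(9) | map_neg

Check, running the answer program on each example:
  [-27, 13, 11] -> [-27] -> [-33] -> [-33] -> [-297] -> [297]
  [30, 29, -43, -28] -> [-43, -28] -> [-49, -34] -> [-49, -34] -> [-441, -306] -> [441, 306]
  [43, -9, -14, -6, -48, 6] -> [-9, -14, -6, -48] -> [-15, -20, -12, -54] -> [-15, -20] -> [-135, -180] -> [135, 180]
  [-17, -27, 29] -> [-17, -27] -> [-23, -33] -> [-23, -33] -> [-207, -297] -> [207, 297]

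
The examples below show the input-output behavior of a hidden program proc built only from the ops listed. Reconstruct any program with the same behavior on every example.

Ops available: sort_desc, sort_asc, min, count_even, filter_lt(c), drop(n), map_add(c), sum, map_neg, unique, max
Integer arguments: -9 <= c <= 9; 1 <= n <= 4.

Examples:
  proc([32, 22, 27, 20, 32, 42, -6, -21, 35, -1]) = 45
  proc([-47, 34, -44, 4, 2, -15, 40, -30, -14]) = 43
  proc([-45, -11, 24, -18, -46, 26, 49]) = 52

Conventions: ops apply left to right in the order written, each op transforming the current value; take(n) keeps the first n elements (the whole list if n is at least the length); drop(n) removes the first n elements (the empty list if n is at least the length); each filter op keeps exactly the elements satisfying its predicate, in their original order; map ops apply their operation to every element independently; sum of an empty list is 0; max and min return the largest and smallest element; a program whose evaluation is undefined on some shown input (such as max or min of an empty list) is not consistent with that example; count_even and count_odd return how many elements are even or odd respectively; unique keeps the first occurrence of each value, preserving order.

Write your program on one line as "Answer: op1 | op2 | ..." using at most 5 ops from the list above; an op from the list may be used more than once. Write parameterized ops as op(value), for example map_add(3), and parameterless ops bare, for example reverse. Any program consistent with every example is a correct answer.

map_add(3) | unique | sort_desc | max

Check, running the answer program on each example:
  [32, 22, 27, 20, 32, 42, -6, -21, 35, -1] -> [35, 25, 30, 23, 35, 45, -3, -18, 38, 2] -> [35, 25, 30, 23, 45, -3, -18, 38, 2] -> [45, 38, 35, 30, 25, 23, 2, -3, -18] -> 45
  [-47, 34, -44, 4, 2, -15, 40, -30, -14] -> [-44, 37, -41, 7, 5, -12, 43, -27, -11] -> [-44, 37, -41, 7, 5, -12, 43, -27, -11] -> [43, 37, 7, 5, -11, -12, -27, -41, -44] -> 43
  [-45, -11, 24, -18, -46, 26, 49] -> [-42, -8, 27, -15, -43, 29, 52] -> [-42, -8, 27, -15, -43, 29, 52] -> [52, 29, 27, -8, -15, -42, -43] -> 52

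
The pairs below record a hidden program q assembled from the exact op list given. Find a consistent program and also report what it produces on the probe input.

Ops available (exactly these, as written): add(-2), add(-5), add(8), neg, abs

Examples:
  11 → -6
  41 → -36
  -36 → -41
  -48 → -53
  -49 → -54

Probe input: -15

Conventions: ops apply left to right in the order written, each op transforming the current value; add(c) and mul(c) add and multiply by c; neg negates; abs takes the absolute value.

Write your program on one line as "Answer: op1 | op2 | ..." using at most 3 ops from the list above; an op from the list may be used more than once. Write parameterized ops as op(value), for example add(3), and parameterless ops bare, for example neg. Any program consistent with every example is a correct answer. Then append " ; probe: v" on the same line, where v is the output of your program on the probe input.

add(-5) | abs | neg ; probe: -20

Check, running the answer program on each example:
  11 -> 6 -> 6 -> -6
  41 -> 36 -> 36 -> -36
  -36 -> -41 -> 41 -> -41
  -48 -> -53 -> 53 -> -53
  -49 -> -54 -> 54 -> -54
  probe: -15 -> -20 -> 20 -> -20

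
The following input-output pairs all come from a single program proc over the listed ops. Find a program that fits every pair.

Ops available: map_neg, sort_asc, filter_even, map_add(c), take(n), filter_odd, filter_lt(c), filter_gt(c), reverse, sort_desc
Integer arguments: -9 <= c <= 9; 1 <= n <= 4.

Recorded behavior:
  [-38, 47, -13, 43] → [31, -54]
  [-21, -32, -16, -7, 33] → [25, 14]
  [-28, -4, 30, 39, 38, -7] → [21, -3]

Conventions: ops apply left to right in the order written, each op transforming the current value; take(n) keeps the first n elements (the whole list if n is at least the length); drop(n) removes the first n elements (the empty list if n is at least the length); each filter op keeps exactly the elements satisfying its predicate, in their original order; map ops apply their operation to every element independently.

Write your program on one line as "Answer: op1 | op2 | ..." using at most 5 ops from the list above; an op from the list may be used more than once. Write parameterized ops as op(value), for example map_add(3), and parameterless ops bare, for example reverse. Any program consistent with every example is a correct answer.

take(2) | map_neg | sort_desc | map_add(-7)

Check, running the answer program on each example:
  [-38, 47, -13, 43] -> [-38, 47] -> [38, -47] -> [38, -47] -> [31, -54]
  [-21, -32, -16, -7, 33] -> [-21, -32] -> [21, 32] -> [32, 21] -> [25, 14]
  [-28, -4, 30, 39, 38, -7] -> [-28, -4] -> [28, 4] -> [28, 4] -> [21, -3]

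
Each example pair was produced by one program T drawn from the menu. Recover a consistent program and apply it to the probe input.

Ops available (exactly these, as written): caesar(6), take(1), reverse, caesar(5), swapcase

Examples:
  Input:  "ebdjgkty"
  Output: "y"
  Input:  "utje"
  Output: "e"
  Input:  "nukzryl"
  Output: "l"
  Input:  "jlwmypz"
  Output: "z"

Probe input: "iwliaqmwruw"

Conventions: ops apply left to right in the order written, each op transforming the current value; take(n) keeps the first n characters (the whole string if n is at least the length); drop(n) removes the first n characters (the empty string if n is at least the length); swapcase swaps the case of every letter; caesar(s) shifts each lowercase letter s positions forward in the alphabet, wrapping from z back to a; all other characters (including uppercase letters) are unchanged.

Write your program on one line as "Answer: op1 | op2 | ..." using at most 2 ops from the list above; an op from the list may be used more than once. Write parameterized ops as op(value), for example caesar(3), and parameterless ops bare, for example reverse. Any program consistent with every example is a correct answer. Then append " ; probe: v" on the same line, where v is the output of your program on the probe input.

reverse | take(1) ; probe: "w"

Check, running the answer program on each example:
  "ebdjgkty" -> "ytkgjdbe" -> "y"
  "utje" -> "ejtu" -> "e"
  "nukzryl" -> "lyrzkun" -> "l"
  "jlwmypz" -> "zpymwlj" -> "z"
  probe: "iwliaqmwruw" -> "wurwmqailwi" -> "w"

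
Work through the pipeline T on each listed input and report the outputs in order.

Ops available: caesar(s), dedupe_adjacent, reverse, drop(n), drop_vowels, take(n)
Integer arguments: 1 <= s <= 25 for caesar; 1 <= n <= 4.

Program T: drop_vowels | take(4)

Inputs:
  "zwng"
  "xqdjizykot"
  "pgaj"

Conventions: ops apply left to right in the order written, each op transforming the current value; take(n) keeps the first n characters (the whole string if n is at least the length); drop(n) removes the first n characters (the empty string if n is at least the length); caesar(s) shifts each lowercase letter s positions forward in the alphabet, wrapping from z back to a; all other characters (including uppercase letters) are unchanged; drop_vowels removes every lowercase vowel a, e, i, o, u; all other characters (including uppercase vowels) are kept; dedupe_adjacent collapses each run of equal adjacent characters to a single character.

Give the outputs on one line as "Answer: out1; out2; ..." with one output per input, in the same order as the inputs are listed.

Execution, op by op:
  "zwng" -> "zwng" -> "zwng"
  "xqdjizykot" -> "xqdjzykt" -> "xqdj"
  "pgaj" -> "pgj" -> "pgj"

"zwng"; "xqdj"; "pgj"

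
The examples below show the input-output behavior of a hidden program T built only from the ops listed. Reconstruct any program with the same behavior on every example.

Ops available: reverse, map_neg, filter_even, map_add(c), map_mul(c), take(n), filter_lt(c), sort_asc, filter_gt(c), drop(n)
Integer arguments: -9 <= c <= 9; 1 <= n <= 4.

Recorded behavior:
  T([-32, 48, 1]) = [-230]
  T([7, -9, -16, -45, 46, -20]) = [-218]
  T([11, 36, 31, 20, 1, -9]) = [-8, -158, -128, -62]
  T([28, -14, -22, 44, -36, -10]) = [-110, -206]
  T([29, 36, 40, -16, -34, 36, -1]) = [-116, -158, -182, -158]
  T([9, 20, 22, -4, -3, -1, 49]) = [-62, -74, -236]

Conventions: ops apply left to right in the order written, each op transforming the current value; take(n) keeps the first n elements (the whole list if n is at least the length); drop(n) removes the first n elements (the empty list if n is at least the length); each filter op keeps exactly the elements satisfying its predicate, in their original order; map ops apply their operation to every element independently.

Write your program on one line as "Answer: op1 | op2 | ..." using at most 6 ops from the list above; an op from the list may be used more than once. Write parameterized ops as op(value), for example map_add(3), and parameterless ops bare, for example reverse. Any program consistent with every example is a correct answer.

map_add(-6) | map_add(-5) | map_mul(-6) | filter_lt(4) | map_add(-8)

Check, running the answer program on each example:
  [-32, 48, 1] -> [-38, 42, -5] -> [-43, 37, -10] -> [258, -222, 60] -> [-222] -> [-230]
  [7, -9, -16, -45, 46, -20] -> [1, -15, -22, -51, 40, -26] -> [-4, -20, -27, -56, 35, -31] -> [24, 120, 162, 336, -210, 186] -> [-210] -> [-218]
  [11, 36, 31, 20, 1, -9] -> [5, 30, 25, 14, -5, -15] -> [0, 25, 20, 9, -10, -20] -> [0, -150, -120, -54, 60, 120] -> [0, -150, -120, -54] -> [-8, -158, -128, -62]
  [28, -14, -22, 44, -36, -10] -> [22, -20, -28, 38, -42, -16] -> [17, -25, -33, 33, -47, -21] -> [-102, 150, 198, -198, 282, 126] -> [-102, -198] -> [-110, -206]
  [29, 36, 40, -16, -34, 36, -1] -> [23, 30, 34, -22, -40, 30, -7] -> [18, 25, 29, -27, -45, 25, -12] -> [-108, -150, -174, 162, 270, -150, 72] -> [-108, -150, -174, -150] -> [-116, -158, -182, -158]
  [9, 20, 22, -4, -3, -1, 49] -> [3, 14, 16, -10, -9, -7, 43] -> [-2, 9, 11, -15, -14, -12, 38] -> [12, -54, -66, 90, 84, 72, -228] -> [-54, -66, -228] -> [-62, -74, -236]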